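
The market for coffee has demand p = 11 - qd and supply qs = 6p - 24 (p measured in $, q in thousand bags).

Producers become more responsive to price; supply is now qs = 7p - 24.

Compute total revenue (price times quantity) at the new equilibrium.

28.984375

Solve the original market: 11 - p = 6p - 24, hence p = 5 and q = 6.
The shock moves the curves to qd = 11 - p and qs = 7p - 24.
New equilibrium: 11 - p = 7p - 24 ⇒ 35 = 8p ⇒ p = 4.375, q = 6.625.
New expenditure = 4.375 × 6.625 = 28.984375.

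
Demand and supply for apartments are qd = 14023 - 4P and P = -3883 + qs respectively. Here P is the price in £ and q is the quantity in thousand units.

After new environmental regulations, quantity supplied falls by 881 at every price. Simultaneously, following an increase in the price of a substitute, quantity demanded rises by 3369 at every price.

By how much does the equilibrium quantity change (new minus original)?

-31

Before the shock: 14023 - 4P = P + 3883 ⇒ 10140 = 5P ⇒ P = 2028, q = 5911.
The shock moves the curves to qd = 17392 - 4P and qs = P + 3002.
Equate the new curves: 17392 - 4P = P + 3002, giving 14390 = 5P, P = 2878, q = 5880.
Δq = 5880 − 5911 = -31.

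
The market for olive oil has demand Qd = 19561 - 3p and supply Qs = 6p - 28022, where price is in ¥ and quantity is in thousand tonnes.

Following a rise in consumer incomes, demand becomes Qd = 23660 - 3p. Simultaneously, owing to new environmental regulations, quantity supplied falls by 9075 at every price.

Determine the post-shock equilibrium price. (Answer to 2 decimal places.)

Solve the original market: 19561 - 3p = 6p - 28022, hence p = 5287 and Q = 3700.
With the change applied: demand Qd = 23660 - 3p, supply Qs = 6p - 37097.
New equilibrium: 23660 - 3p = 6p - 37097 ⇒ 60757 = 9p ⇒ p = 60757/9 ≈ 6750.7778, Q = 10223/3 ≈ 3407.6667.

6750.78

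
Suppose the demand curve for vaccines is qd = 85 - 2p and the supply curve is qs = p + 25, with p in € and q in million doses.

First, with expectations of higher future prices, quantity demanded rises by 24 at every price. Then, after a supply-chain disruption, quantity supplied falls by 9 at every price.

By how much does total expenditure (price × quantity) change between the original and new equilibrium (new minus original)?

Original equilibrium: 85 - 2p = p + 25 gives 60 = 3p, so p = 20 and q = 45.
The shock moves the curves to qd = 109 - 2p and qs = p + 16.
Clearing the new market: 109 - 2p = p + 16, so p = 31 and q = 47.
Expenditure moves from 20×45 = 900 to 31×47 = 1457; change = +557.

+557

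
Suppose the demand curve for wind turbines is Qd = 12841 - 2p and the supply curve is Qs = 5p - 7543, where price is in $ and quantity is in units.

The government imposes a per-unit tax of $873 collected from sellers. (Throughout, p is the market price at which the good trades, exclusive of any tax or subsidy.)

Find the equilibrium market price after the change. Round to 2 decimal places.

3535.57

Initially, 12841 - 2p = 5p - 7543, so 20384 = 7p and p = 2912, Q = 7017.
Since sellers keep the price net of the tax, the effective supply curve becomes Qs = 5p - 11908.
Clearing the new market: 12841 - 2p = 5p - 11908, so p = 24749/7 ≈ 3535.5714 and Q = 40389/7 ≈ 5769.8571.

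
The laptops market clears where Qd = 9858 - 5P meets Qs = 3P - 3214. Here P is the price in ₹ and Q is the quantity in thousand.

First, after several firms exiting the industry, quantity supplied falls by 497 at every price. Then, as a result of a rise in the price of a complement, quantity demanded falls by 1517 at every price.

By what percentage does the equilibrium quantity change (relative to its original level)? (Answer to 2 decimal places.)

-52.10

Original equilibrium: 9858 - 5P = 3P - 3214 gives 13072 = 8P, so P = 1634 and Q = 1688.
The shock moves the curves to Qd = 8341 - 5P and Qs = 3P - 3711.
Setting them equal: 8341 - 5P = 3P - 3711 → 12052 = 8P, so P = 1506.5 and Q = 808.5.
%ΔQ = (808.5 − 1688) / 1688 × 100 = -52.10%.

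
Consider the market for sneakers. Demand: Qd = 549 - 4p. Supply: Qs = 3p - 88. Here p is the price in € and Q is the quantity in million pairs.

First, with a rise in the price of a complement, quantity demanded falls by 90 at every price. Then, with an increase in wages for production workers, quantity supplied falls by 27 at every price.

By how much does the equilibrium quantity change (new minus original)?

Original equilibrium: 549 - 4p = 3p - 88 gives 637 = 7p, so p = 91 and Q = 185.
With the change applied: demand Qd = 459 - 4p, supply Qs = 3p - 115.
New equilibrium: 459 - 4p = 3p - 115 ⇒ 574 = 7p ⇒ p = 82, Q = 131.
ΔQ = 131 − 185 = -54.

-54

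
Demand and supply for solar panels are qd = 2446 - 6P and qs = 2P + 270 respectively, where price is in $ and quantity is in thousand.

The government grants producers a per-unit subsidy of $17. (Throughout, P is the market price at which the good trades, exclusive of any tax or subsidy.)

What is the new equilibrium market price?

267.75

Original equilibrium: 2446 - 6P = 2P + 270 gives 2176 = 8P, so P = 272 and q = 814.
Since sellers receive the price plus the subsidy, the effective supply curve becomes qs = 2P + 304.
New equilibrium: 2446 - 6P = 2P + 304 ⇒ 2142 = 8P ⇒ P = 267.75, q = 839.5.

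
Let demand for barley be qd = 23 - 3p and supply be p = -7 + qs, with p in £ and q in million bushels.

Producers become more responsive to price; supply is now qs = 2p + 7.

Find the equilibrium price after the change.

Before the shock: 23 - 3p = p + 7 ⇒ 16 = 4p ⇒ p = 4, q = 11.
The new curves are qd = 23 - 3p (demand) and qs = 2p + 7 (supply).
Setting them equal: 23 - 3p = 2p + 7 → 16 = 5p, so p = 3.2 and q = 13.4.

3.2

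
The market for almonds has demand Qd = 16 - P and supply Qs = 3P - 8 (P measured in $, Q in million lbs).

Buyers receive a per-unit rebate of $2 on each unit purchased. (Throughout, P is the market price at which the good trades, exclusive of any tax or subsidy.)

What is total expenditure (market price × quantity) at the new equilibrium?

74.75

Before the shock: 16 - P = 3P - 8 ⇒ 24 = 4P ⇒ P = 6, Q = 10.
Since buyers' out-of-pocket price is the market price minus the rebate, the effective demand curve becomes Qd = 18 - P.
Setting them equal: 18 - P = 3P - 8 → 26 = 4P, so P = 6.5 and Q = 11.5.
New expenditure = 6.5 × 11.5 = 74.75.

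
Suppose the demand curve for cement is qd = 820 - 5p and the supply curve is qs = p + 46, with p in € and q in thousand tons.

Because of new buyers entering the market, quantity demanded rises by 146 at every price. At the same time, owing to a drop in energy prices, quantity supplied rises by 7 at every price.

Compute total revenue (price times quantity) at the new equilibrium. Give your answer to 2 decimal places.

Original equilibrium: 820 - 5p = p + 46 gives 774 = 6p, so p = 129 and q = 175.
With the change applied: demand qd = 966 - 5p, supply qs = p + 53.
New equilibrium: 966 - 5p = p + 53 ⇒ 913 = 6p ⇒ p = 913/6 ≈ 152.1667, q = 1231/6 ≈ 205.1667.
New expenditure = 152.1667 × 205.1667 = 31219.53.

31219.53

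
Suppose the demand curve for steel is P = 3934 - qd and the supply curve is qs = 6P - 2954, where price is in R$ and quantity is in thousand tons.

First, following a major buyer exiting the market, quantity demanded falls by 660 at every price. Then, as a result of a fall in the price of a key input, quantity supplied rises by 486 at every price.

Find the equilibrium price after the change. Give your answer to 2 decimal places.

Original equilibrium: 3934 - P = 6P - 2954 gives 6888 = 7P, so P = 984 and q = 2950.
The new curves are qd = 3274 - P (demand) and qs = 6P - 2468 (supply).
Clearing the new market: 3274 - P = 6P - 2468, so P = 5742/7 ≈ 820.2857 and q = 17176/7 ≈ 2453.7143.

820.29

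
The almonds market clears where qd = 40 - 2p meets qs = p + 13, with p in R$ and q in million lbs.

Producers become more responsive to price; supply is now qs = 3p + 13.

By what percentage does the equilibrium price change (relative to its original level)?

Solve the original market: 40 - 2p = p + 13, hence p = 9 and q = 22.
The new curves are qd = 40 - 2p (demand) and qs = 3p + 13 (supply).
Clearing the new market: 40 - 2p = 3p + 13, so p = 5.4 and q = 29.2.
%Δp = (5.4 − 9) / 9 × 100 = -40%.

-40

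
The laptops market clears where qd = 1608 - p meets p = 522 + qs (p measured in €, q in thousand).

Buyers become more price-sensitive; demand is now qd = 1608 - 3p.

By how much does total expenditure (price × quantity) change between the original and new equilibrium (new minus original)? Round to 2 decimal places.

Original equilibrium: 1608 - p = p - 522 gives 2130 = 2p, so p = 1065 and q = 543.
With the change applied: demand qd = 1608 - 3p, supply qs = p - 522.
Clearing the new market: 1608 - 3p = p - 522, so p = 532.5 and q = 10.5.
Expenditure moves from 1065×543 = 578295 to 532.5×10.5 = 5591.25; change = -572703.75.

-572703.75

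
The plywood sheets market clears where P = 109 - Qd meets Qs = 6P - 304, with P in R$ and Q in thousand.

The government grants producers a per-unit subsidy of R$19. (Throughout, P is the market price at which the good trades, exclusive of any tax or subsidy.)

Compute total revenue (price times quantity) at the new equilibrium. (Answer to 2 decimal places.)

Before the shock: 109 - P = 6P - 304 ⇒ 413 = 7P ⇒ P = 59, Q = 50.
Since sellers receive the price plus the subsidy, the effective supply curve becomes Qs = 6P - 190.
New equilibrium: 109 - P = 6P - 190 ⇒ 299 = 7P ⇒ P = 299/7 ≈ 42.7143, Q = 464/7 ≈ 66.2857.
New expenditure = 42.7143 × 66.2857 = 2831.35.

2831.35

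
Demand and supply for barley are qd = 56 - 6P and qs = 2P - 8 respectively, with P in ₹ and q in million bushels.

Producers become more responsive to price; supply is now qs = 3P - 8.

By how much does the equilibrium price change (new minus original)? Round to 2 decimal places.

-0.89

Original equilibrium: 56 - 6P = 2P - 8 gives 64 = 8P, so P = 8 and q = 8.
The new curves are qd = 56 - 6P (demand) and qs = 3P - 8 (supply).
New equilibrium: 56 - 6P = 3P - 8 ⇒ 64 = 9P ⇒ P = 64/9 ≈ 7.1111, q = 40/3 ≈ 13.3333.
ΔP = 7.1111 − 8 = -0.89.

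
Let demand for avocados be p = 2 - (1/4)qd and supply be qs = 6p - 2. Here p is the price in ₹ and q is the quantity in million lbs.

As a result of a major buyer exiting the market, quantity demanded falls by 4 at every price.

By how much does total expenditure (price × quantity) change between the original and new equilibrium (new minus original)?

-3.04

Initially, 8 - 4p = 6p - 2, so 10 = 10p and p = 1, q = 4.
The new curves are qd = 4 - 4p (demand) and qs = 6p - 2 (supply).
Equate the new curves: 4 - 4p = 6p - 2, giving 6 = 10p, p = 0.6, q = 1.6.
Expenditure moves from 1×4 = 4 to 0.6×1.6 = 0.96; change = -3.04.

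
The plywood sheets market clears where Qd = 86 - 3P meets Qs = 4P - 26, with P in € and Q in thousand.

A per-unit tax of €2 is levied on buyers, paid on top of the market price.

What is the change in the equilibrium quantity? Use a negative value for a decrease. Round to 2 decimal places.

Initially, 86 - 3P = 4P - 26, so 112 = 7P and P = 16, Q = 38.
Since buyers pay the price plus the tax, the effective demand curve becomes Qd = 80 - 3P.
Clearing the new market: 80 - 3P = 4P - 26, so P = 106/7 ≈ 15.1429 and Q = 242/7 ≈ 34.5714.
ΔQ = 34.5714 − 38 = -3.43.

-3.43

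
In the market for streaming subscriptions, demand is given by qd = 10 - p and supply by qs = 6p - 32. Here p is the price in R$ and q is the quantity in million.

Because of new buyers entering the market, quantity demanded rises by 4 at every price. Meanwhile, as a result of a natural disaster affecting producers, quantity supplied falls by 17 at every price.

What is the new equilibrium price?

9

Original equilibrium: 10 - p = 6p - 32 gives 42 = 7p, so p = 6 and q = 4.
The shock moves the curves to qd = 14 - p and qs = 6p - 49.
Equate the new curves: 14 - p = 6p - 49, giving 63 = 7p, p = 9, q = 5.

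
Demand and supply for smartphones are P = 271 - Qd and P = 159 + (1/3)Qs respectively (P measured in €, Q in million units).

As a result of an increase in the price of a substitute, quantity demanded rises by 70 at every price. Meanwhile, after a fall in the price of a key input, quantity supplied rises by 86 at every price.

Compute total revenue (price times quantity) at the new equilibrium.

28914

Initially, 271 - P = 3P - 477, so 748 = 4P and P = 187, Q = 84.
The new curves are Qd = 341 - P (demand) and Qs = 3P - 391 (supply).
New equilibrium: 341 - P = 3P - 391 ⇒ 732 = 4P ⇒ P = 183, Q = 158.
New expenditure = 183 × 158 = 28914.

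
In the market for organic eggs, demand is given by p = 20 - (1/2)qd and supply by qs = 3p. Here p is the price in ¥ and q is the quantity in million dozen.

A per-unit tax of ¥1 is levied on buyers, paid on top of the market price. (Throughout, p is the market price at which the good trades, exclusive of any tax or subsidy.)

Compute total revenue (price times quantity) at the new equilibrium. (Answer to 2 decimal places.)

173.28

Before the shock: 40 - 2p = 3p ⇒ 40 = 5p ⇒ p = 8, q = 24.
Since buyers pay the price plus the tax, the effective demand curve becomes qd = 38 - 2p.
New equilibrium: 38 - 2p = 3p ⇒ 38 = 5p ⇒ p = 7.6, q = 22.8.
New expenditure = 7.6 × 22.8 = 173.28.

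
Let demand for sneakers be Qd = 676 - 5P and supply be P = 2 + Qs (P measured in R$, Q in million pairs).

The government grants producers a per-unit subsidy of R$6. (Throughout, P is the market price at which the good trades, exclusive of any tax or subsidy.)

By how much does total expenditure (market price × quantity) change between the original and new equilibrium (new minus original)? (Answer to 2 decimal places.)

+449.00

Initially, 676 - 5P = P - 2, so 678 = 6P and P = 113, Q = 111.
Since sellers receive the price plus the subsidy, the effective supply curve becomes Qs = P + 4.
New equilibrium: 676 - 5P = P + 4 ⇒ 672 = 6P ⇒ P = 112, Q = 116.
Expenditure moves from 113×111 = 12543 to 112×116 = 12992; change = +449.00.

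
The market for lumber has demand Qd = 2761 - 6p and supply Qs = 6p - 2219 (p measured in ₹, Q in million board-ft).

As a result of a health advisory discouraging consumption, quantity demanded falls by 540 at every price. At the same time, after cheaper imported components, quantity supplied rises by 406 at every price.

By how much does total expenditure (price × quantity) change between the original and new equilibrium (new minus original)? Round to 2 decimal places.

-43887.00

Solve the original market: 2761 - 6p = 6p - 2219, hence p = 415 and Q = 271.
The shock moves the curves to Qd = 2221 - 6p and Qs = 6p - 1813.
Equate the new curves: 2221 - 6p = 6p - 1813, giving 4034 = 12p, p = 2017/6 ≈ 336.1667, Q = 204.
Expenditure moves from 415×271 = 112465 to 336.1667×204 = 68578; change = -43887.00.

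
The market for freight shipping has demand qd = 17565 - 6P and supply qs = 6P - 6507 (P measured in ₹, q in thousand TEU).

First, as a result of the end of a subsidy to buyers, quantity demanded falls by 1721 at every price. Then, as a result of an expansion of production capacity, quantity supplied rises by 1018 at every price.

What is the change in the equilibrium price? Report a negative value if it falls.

Before the shock: 17565 - 6P = 6P - 6507 ⇒ 24072 = 12P ⇒ P = 2006, q = 5529.
With the change applied: demand qd = 15844 - 6P, supply qs = 6P - 5489.
Clearing the new market: 15844 - 6P = 6P - 5489, so P = 1777.75 and q = 5177.5.
ΔP = 1777.75 − 2006 = -228.25.

-228.25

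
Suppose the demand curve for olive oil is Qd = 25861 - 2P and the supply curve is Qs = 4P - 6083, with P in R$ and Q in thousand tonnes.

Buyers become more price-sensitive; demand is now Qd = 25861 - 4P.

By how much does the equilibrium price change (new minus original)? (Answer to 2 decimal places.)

Initially, 25861 - 2P = 4P - 6083, so 31944 = 6P and P = 5324, Q = 15213.
The shock moves the curves to Qd = 25861 - 4P and Qs = 4P - 6083.
New equilibrium: 25861 - 4P = 4P - 6083 ⇒ 31944 = 8P ⇒ P = 3993, Q = 9889.
ΔP = 3993 − 5324 = -1331.00.

-1331.00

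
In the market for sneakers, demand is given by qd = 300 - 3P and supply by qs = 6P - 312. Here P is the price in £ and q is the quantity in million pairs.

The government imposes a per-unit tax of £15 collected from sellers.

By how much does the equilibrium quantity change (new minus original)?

Initially, 300 - 3P = 6P - 312, so 612 = 9P and P = 68, q = 96.
Since sellers keep the price net of the tax, the effective supply curve becomes qs = 6P - 402.
New equilibrium: 300 - 3P = 6P - 402 ⇒ 702 = 9P ⇒ P = 78, q = 66.
Δq = 66 − 96 = -30.

-30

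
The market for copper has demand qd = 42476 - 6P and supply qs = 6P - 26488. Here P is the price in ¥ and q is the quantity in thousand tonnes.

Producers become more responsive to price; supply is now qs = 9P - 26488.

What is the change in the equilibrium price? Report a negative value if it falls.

-1149.4

Initially, 42476 - 6P = 6P - 26488, so 68964 = 12P and P = 5747, q = 7994.
The shock moves the curves to qd = 42476 - 6P and qs = 9P - 26488.
Setting them equal: 42476 - 6P = 9P - 26488 → 68964 = 15P, so P = 4597.6 and q = 14890.4.
ΔP = 4597.6 − 5747 = -1149.4.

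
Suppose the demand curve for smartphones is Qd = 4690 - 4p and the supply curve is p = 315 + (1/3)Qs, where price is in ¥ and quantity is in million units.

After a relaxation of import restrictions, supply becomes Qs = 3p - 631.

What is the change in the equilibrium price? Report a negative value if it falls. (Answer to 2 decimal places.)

Initially, 4690 - 4p = 3p - 945, so 5635 = 7p and p = 805, Q = 1470.
The new curves are Qd = 4690 - 4p (demand) and Qs = 3p - 631 (supply).
Clearing the new market: 4690 - 4p = 3p - 631, so p = 5321/7 ≈ 760.1429 and Q = 11546/7 ≈ 1649.4286.
Δp = 760.1429 − 805 = -44.86.

-44.86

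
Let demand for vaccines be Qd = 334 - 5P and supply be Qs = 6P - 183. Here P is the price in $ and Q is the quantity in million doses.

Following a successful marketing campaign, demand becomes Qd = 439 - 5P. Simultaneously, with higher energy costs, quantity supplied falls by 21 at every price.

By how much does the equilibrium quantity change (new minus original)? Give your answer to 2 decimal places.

Solve the original market: 334 - 5P = 6P - 183, hence P = 47 and Q = 99.
The shock moves the curves to Qd = 439 - 5P and Qs = 6P - 204.
New equilibrium: 439 - 5P = 6P - 204 ⇒ 643 = 11P ⇒ P = 643/11 ≈ 58.4545, Q = 1614/11 ≈ 146.7273.
ΔQ = 146.7273 − 99 = +47.73.

+47.73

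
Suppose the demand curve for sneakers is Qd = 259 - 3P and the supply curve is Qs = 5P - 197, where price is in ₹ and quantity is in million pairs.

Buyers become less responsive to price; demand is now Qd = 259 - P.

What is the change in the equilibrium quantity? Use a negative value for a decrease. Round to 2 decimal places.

Initially, 259 - 3P = 5P - 197, so 456 = 8P and P = 57, Q = 88.
With the change applied: demand Qd = 259 - P, supply Qs = 5P - 197.
Equate the new curves: 259 - P = 5P - 197, giving 456 = 6P, P = 76, Q = 183.
ΔQ = 183 − 88 = +95.00.

+95.00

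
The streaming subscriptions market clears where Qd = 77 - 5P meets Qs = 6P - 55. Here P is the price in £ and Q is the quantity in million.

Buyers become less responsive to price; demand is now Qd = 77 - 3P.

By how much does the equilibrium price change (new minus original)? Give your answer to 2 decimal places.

+2.67

Before the shock: 77 - 5P = 6P - 55 ⇒ 132 = 11P ⇒ P = 12, Q = 17.
The shock moves the curves to Qd = 77 - 3P and Qs = 6P - 55.
Setting them equal: 77 - 3P = 6P - 55 → 132 = 9P, so P = 44/3 ≈ 14.6667 and Q = 33.
ΔP = 14.6667 − 12 = +2.67.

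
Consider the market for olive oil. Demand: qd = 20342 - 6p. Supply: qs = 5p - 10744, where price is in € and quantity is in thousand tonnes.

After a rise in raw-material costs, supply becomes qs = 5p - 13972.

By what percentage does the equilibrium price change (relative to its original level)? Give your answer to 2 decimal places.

+10.38

Before the shock: 20342 - 6p = 5p - 10744 ⇒ 31086 = 11p ⇒ p = 2826, q = 3386.
The new curves are qd = 20342 - 6p (demand) and qs = 5p - 13972 (supply).
Setting them equal: 20342 - 6p = 5p - 13972 → 34314 = 11p, so p = 34314/11 ≈ 3119.4545 and q = 17878/11 ≈ 1625.2727.
%Δp = (3119.4545 − 2826) / 2826 × 100 = +10.38%.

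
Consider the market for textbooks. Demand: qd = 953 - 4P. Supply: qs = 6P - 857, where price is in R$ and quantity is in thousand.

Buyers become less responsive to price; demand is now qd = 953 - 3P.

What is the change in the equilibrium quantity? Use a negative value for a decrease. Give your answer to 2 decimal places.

Solve the original market: 953 - 4P = 6P - 857, hence P = 181 and q = 229.
After the shift, demand is qd = 953 - 3P and supply is qs = 6P - 857.
Clearing the new market: 953 - 3P = 6P - 857, so P = 1810/9 ≈ 201.1111 and q = 1049/3 ≈ 349.6667.
Δq = 349.6667 − 229 = +120.67.

+120.67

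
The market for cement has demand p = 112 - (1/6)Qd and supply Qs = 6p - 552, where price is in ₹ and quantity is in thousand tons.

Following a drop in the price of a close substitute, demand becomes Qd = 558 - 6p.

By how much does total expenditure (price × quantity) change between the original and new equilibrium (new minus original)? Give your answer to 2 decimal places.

-5842.50

Before the shock: 672 - 6p = 6p - 552 ⇒ 1224 = 12p ⇒ p = 102, Q = 60.
The new curves are Qd = 558 - 6p (demand) and Qs = 6p - 552 (supply).
Setting them equal: 558 - 6p = 6p - 552 → 1110 = 12p, so p = 92.5 and Q = 3.
Expenditure moves from 102×60 = 6120 to 92.5×3 = 277.5; change = -5842.50.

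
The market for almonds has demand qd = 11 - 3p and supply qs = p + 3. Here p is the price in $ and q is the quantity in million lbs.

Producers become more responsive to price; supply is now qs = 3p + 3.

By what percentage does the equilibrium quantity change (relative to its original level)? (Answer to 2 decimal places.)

Original equilibrium: 11 - 3p = p + 3 gives 8 = 4p, so p = 2 and q = 5.
The shock moves the curves to qd = 11 - 3p and qs = 3p + 3.
Setting them equal: 11 - 3p = 3p + 3 → 8 = 6p, so p = 4/3 ≈ 1.3333 and q = 7.
%Δq = (7 − 5) / 5 × 100 = +40.00%.

+40.00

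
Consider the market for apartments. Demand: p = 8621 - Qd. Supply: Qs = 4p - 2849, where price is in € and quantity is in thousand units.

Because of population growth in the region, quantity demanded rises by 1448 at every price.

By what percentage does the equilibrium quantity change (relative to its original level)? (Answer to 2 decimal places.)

+18.31

Solve the original market: 8621 - p = 4p - 2849, hence p = 2294 and Q = 6327.
After the shift, demand is Qd = 10069 - p and supply is Qs = 4p - 2849.
New equilibrium: 10069 - p = 4p - 2849 ⇒ 12918 = 5p ⇒ p = 2583.6, Q = 7485.4.
%ΔQ = (7485.4 − 6327) / 6327 × 100 = +18.31%.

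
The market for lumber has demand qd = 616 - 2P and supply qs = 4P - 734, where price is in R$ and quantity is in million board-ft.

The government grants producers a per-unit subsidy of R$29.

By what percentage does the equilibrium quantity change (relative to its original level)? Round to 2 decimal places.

Solve the original market: 616 - 2P = 4P - 734, hence P = 225 and q = 166.
Since sellers receive the price plus the subsidy, the effective supply curve becomes qs = 4P - 618.
New equilibrium: 616 - 2P = 4P - 618 ⇒ 1234 = 6P ⇒ P = 617/3 ≈ 205.6667, q = 614/3 ≈ 204.6667.
%Δq = (204.6667 − 166) / 166 × 100 = +23.29%.

+23.29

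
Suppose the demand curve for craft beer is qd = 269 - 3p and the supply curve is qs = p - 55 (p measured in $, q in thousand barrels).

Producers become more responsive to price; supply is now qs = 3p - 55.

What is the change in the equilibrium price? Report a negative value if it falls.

-27

Original equilibrium: 269 - 3p = p - 55 gives 324 = 4p, so p = 81 and q = 26.
The shock moves the curves to qd = 269 - 3p and qs = 3p - 55.
Setting them equal: 269 - 3p = 3p - 55 → 324 = 6p, so p = 54 and q = 107.
Δp = 54 − 81 = -27.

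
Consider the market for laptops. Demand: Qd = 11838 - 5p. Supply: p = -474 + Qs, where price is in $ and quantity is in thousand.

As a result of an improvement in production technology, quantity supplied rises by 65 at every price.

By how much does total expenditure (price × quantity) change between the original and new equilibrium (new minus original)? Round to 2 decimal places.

+76351.53

Initially, 11838 - 5p = p + 474, so 11364 = 6p and p = 1894, Q = 2368.
The shock moves the curves to Qd = 11838 - 5p and Qs = p + 539.
New equilibrium: 11838 - 5p = p + 539 ⇒ 11299 = 6p ⇒ p = 11299/6 ≈ 1883.1667, Q = 14533/6 ≈ 2422.1667.
Expenditure moves from 1894×2368 = 4484992 to 1883.1667×2422.1667 = 4561343.5278; change = +76351.53.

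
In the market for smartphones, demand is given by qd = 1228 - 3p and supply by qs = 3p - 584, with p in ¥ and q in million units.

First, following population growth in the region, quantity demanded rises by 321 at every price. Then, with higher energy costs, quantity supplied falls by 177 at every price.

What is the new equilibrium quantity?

394

Initially, 1228 - 3p = 3p - 584, so 1812 = 6p and p = 302, q = 322.
With the change applied: demand qd = 1549 - 3p, supply qs = 3p - 761.
Equate the new curves: 1549 - 3p = 3p - 761, giving 2310 = 6p, p = 385, q = 394.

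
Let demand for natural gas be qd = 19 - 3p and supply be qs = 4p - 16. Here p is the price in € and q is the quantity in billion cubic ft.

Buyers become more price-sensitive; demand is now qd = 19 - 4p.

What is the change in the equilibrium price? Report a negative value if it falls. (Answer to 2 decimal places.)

-0.63

Before the shock: 19 - 3p = 4p - 16 ⇒ 35 = 7p ⇒ p = 5, q = 4.
The new curves are qd = 19 - 4p (demand) and qs = 4p - 16 (supply).
Clearing the new market: 19 - 4p = 4p - 16, so p = 4.375 and q = 1.5.
Δp = 4.375 − 5 = -0.63.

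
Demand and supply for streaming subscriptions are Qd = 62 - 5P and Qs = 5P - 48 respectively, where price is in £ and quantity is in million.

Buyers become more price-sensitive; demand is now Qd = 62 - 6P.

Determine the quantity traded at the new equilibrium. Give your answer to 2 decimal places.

2.00

Before the shock: 62 - 5P = 5P - 48 ⇒ 110 = 10P ⇒ P = 11, Q = 7.
The shock moves the curves to Qd = 62 - 6P and Qs = 5P - 48.
Clearing the new market: 62 - 6P = 5P - 48, so P = 10 and Q = 2.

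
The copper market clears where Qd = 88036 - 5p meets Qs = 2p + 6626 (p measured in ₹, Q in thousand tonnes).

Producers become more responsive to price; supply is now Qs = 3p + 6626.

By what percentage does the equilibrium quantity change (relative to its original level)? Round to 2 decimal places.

+24.32

Solve the original market: 88036 - 5p = 2p + 6626, hence p = 11630 and Q = 29886.
The new curves are Qd = 88036 - 5p (demand) and Qs = 3p + 6626 (supply).
Equate the new curves: 88036 - 5p = 3p + 6626, giving 81410 = 8p, p = 10176.25, Q = 37154.75.
%ΔQ = (37154.75 − 29886) / 29886 × 100 = +24.32%.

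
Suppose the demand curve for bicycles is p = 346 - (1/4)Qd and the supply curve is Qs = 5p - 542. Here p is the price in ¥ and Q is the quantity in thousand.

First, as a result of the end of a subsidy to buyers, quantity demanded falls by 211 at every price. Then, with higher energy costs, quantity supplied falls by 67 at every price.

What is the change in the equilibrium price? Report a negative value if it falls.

Initially, 1384 - 4p = 5p - 542, so 1926 = 9p and p = 214, Q = 528.
The new curves are Qd = 1173 - 4p (demand) and Qs = 5p - 609 (supply).
New equilibrium: 1173 - 4p = 5p - 609 ⇒ 1782 = 9p ⇒ p = 198, Q = 381.
Δp = 198 − 214 = -16.

-16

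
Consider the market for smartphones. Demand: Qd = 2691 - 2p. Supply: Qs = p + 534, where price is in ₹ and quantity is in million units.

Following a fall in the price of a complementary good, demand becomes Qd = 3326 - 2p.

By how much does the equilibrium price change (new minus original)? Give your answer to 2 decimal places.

Solve the original market: 2691 - 2p = p + 534, hence p = 719 and Q = 1253.
With the change applied: demand Qd = 3326 - 2p, supply Qs = p + 534.
New equilibrium: 3326 - 2p = p + 534 ⇒ 2792 = 3p ⇒ p = 2792/3 ≈ 930.6667, Q = 4394/3 ≈ 1464.6667.
Δp = 930.6667 − 719 = +211.67.

+211.67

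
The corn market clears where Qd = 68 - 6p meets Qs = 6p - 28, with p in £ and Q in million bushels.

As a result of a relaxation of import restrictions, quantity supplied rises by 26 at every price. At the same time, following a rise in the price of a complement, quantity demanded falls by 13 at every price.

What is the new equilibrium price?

4.75

Solve the original market: 68 - 6p = 6p - 28, hence p = 8 and Q = 20.
After the shift, demand is Qd = 55 - 6p and supply is Qs = 6p - 2.
Equate the new curves: 55 - 6p = 6p - 2, giving 57 = 12p, p = 4.75, Q = 26.5.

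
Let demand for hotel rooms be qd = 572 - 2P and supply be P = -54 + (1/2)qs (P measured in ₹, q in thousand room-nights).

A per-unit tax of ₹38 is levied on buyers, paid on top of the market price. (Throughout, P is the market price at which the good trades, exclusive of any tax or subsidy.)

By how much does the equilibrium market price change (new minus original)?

-19

Before the shock: 572 - 2P = 2P + 108 ⇒ 464 = 4P ⇒ P = 116, q = 340.
Since buyers pay the price plus the tax, the effective demand curve becomes qd = 496 - 2P.
Clearing the new market: 496 - 2P = 2P + 108, so P = 97 and q = 302.
ΔP = 97 − 116 = -19.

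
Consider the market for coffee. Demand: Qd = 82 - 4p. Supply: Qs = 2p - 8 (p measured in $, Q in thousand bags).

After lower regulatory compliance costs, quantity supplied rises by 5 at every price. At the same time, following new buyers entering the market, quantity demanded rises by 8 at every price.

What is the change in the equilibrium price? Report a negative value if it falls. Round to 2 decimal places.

Original equilibrium: 82 - 4p = 2p - 8 gives 90 = 6p, so p = 15 and Q = 22.
The new curves are Qd = 90 - 4p (demand) and Qs = 2p - 3 (supply).
New equilibrium: 90 - 4p = 2p - 3 ⇒ 93 = 6p ⇒ p = 15.5, Q = 28.
Δp = 15.5 − 15 = +0.50.

+0.50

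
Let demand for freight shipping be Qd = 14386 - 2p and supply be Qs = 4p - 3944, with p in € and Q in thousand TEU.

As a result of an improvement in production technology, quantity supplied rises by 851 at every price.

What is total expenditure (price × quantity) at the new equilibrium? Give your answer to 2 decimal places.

24935735.61

Before the shock: 14386 - 2p = 4p - 3944 ⇒ 18330 = 6p ⇒ p = 3055, Q = 8276.
After the shift, demand is Qd = 14386 - 2p and supply is Qs = 4p - 3093.
Equate the new curves: 14386 - 2p = 4p - 3093, giving 17479 = 6p, p = 17479/6 ≈ 2913.1667, Q = 25679/3 ≈ 8559.6667.
New expenditure = 2913.1667 × 8559.6667 = 24935735.61.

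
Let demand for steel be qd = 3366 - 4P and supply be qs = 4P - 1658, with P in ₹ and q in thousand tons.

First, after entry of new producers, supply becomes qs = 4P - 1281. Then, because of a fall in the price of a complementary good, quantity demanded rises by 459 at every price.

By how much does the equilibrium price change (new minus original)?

+10.25

Initially, 3366 - 4P = 4P - 1658, so 5024 = 8P and P = 628, q = 854.
After the shift, demand is qd = 3825 - 4P and supply is qs = 4P - 1281.
Equate the new curves: 3825 - 4P = 4P - 1281, giving 5106 = 8P, P = 638.25, q = 1272.
ΔP = 638.25 − 628 = +10.25.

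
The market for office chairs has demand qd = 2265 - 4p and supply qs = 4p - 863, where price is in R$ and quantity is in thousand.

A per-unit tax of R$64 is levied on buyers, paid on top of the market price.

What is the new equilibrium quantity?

Original equilibrium: 2265 - 4p = 4p - 863 gives 3128 = 8p, so p = 391 and q = 701.
Since buyers pay the price plus the tax, the effective demand curve becomes qd = 2009 - 4p.
New equilibrium: 2009 - 4p = 4p - 863 ⇒ 2872 = 8p ⇒ p = 359, q = 573.

573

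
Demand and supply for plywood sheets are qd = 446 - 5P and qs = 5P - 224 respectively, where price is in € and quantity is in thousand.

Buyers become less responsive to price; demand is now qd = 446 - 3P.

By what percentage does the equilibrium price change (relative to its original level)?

+25

Original equilibrium: 446 - 5P = 5P - 224 gives 670 = 10P, so P = 67 and q = 111.
The shock moves the curves to qd = 446 - 3P and qs = 5P - 224.
Clearing the new market: 446 - 3P = 5P - 224, so P = 83.75 and q = 194.75.
%ΔP = (83.75 − 67) / 67 × 100 = +25%.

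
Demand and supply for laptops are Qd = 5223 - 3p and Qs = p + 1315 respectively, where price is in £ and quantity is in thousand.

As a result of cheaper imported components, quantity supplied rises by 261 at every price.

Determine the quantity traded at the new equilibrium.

Initially, 5223 - 3p = p + 1315, so 3908 = 4p and p = 977, Q = 2292.
The shock moves the curves to Qd = 5223 - 3p and Qs = p + 1576.
Clearing the new market: 5223 - 3p = p + 1576, so p = 911.75 and Q = 2487.75.

2487.75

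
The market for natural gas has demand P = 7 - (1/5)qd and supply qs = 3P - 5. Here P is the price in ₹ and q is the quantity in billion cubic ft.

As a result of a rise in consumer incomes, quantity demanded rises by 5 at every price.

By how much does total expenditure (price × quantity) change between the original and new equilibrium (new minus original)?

+16.796875

Before the shock: 35 - 5P = 3P - 5 ⇒ 40 = 8P ⇒ P = 5, q = 10.
The new curves are qd = 40 - 5P (demand) and qs = 3P - 5 (supply).
Clearing the new market: 40 - 5P = 3P - 5, so P = 5.625 and q = 11.875.
Expenditure moves from 5×10 = 50 to 5.625×11.875 = 66.796875; change = +16.796875.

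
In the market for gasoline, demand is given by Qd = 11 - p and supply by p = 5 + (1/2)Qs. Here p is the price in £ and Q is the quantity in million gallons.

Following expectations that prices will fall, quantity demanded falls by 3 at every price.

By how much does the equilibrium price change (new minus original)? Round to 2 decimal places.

-1.00

Before the shock: 11 - p = 2p - 10 ⇒ 21 = 3p ⇒ p = 7, Q = 4.
With the change applied: demand Qd = 8 - p, supply Qs = 2p - 10.
Equate the new curves: 8 - p = 2p - 10, giving 18 = 3p, p = 6, Q = 2.
Δp = 6 − 7 = -1.00.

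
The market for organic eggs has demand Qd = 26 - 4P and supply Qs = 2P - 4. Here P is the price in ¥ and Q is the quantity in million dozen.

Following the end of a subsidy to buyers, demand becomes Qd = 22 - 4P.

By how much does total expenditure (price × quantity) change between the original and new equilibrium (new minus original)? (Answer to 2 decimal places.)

Initially, 26 - 4P = 2P - 4, so 30 = 6P and P = 5, Q = 6.
With the change applied: demand Qd = 22 - 4P, supply Qs = 2P - 4.
Equate the new curves: 22 - 4P = 2P - 4, giving 26 = 6P, P = 13/3 ≈ 4.3333, Q = 14/3 ≈ 4.6667.
Expenditure moves from 5×6 = 30 to 4.3333×4.6667 = 20.2222; change = -9.78.

-9.78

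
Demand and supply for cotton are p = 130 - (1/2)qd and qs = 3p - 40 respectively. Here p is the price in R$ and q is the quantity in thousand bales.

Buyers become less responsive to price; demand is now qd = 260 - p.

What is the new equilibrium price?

Original equilibrium: 260 - 2p = 3p - 40 gives 300 = 5p, so p = 60 and q = 140.
The shock moves the curves to qd = 260 - p and qs = 3p - 40.
Setting them equal: 260 - p = 3p - 40 → 300 = 4p, so p = 75 and q = 185.

75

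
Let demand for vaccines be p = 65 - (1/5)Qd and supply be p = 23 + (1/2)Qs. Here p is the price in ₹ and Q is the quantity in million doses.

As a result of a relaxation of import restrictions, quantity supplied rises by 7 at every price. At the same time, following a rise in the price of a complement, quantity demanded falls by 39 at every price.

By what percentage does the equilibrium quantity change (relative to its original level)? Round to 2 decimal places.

Initially, 325 - 5p = 2p - 46, so 371 = 7p and p = 53, Q = 60.
The shock moves the curves to Qd = 286 - 5p and Qs = 2p - 39.
Equate the new curves: 286 - 5p = 2p - 39, giving 325 = 7p, p = 325/7 ≈ 46.4286, Q = 377/7 ≈ 53.8571.
%ΔQ = (53.8571 − 60) / 60 × 100 = -10.24%.

-10.24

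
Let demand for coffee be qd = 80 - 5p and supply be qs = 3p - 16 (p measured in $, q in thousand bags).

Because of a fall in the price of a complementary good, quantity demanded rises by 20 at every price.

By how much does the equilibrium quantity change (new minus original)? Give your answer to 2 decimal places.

Initially, 80 - 5p = 3p - 16, so 96 = 8p and p = 12, q = 20.
The shock moves the curves to qd = 100 - 5p and qs = 3p - 16.
Equate the new curves: 100 - 5p = 3p - 16, giving 116 = 8p, p = 14.5, q = 27.5.
Δq = 27.5 − 20 = +7.50.

+7.50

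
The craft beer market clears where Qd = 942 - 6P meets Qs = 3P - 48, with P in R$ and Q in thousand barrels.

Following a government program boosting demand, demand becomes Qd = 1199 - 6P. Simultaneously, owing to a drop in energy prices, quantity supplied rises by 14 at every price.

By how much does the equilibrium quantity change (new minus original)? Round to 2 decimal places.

Original equilibrium: 942 - 6P = 3P - 48 gives 990 = 9P, so P = 110 and Q = 282.
The new curves are Qd = 1199 - 6P (demand) and Qs = 3P - 34 (supply).
Equate the new curves: 1199 - 6P = 3P - 34, giving 1233 = 9P, P = 137, Q = 377.
ΔQ = 377 − 282 = +95.00.

+95.00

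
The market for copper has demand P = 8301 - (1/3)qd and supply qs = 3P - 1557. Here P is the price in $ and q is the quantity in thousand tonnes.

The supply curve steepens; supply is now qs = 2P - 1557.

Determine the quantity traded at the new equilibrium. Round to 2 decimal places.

9027.00

Initially, 24903 - 3P = 3P - 1557, so 26460 = 6P and P = 4410, q = 11673.
After the shift, demand is qd = 24903 - 3P and supply is qs = 2P - 1557.
Equate the new curves: 24903 - 3P = 2P - 1557, giving 26460 = 5P, P = 5292, q = 9027.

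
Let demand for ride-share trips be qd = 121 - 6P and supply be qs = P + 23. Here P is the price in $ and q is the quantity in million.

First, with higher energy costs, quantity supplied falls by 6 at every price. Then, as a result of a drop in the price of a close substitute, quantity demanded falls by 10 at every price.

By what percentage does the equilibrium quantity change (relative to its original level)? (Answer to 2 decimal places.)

-17.76

Initially, 121 - 6P = P + 23, so 98 = 7P and P = 14, q = 37.
With the change applied: demand qd = 111 - 6P, supply qs = P + 17.
New equilibrium: 111 - 6P = P + 17 ⇒ 94 = 7P ⇒ P = 94/7 ≈ 13.4286, q = 213/7 ≈ 30.4286.
%Δq = (30.4286 − 37) / 37 × 100 = -17.76%.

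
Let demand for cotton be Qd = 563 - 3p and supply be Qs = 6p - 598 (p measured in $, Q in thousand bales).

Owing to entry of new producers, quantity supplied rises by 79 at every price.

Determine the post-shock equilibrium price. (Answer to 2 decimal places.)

Original equilibrium: 563 - 3p = 6p - 598 gives 1161 = 9p, so p = 129 and Q = 176.
With the change applied: demand Qd = 563 - 3p, supply Qs = 6p - 519.
Equate the new curves: 563 - 3p = 6p - 519, giving 1082 = 9p, p = 1082/9 ≈ 120.2222, Q = 607/3 ≈ 202.3333.

120.22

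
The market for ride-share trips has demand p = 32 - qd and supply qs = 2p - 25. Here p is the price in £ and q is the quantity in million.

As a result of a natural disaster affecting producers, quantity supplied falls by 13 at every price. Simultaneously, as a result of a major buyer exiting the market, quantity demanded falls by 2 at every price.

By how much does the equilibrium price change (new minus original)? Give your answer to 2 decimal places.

Solve the original market: 32 - p = 2p - 25, hence p = 19 and q = 13.
With the change applied: demand qd = 30 - p, supply qs = 2p - 38.
Setting them equal: 30 - p = 2p - 38 → 68 = 3p, so p = 68/3 ≈ 22.6667 and q = 22/3 ≈ 7.3333.
Δp = 22.6667 − 19 = +3.67.

+3.67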